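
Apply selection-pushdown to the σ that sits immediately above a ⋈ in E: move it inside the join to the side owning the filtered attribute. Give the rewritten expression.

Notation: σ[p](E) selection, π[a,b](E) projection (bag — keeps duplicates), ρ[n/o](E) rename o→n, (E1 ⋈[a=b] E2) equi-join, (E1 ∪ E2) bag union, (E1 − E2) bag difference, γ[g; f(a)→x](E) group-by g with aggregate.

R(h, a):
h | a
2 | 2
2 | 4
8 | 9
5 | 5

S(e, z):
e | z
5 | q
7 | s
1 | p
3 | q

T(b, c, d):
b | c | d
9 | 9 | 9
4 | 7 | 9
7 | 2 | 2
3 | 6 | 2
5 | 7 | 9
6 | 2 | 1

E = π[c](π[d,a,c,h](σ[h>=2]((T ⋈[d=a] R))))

σ filters on h, owned by the right side.
E' = π[c](π[d,a,c,h]((T ⋈[d=a] σ[h>=2](R))))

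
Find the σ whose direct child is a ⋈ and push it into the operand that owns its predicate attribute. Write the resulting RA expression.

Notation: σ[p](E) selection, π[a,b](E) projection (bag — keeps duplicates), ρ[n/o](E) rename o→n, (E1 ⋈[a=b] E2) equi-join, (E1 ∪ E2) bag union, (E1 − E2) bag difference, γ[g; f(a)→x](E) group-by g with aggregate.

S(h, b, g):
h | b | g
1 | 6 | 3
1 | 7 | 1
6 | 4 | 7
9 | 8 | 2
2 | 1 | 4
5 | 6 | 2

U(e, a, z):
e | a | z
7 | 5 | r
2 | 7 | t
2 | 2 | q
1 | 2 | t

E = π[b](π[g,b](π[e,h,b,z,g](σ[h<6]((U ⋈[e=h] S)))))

σ filters on h, owned by the right side.
E' = π[b](π[g,b](π[e,h,b,z,g]((U ⋈[e=h] σ[h<6](S)))))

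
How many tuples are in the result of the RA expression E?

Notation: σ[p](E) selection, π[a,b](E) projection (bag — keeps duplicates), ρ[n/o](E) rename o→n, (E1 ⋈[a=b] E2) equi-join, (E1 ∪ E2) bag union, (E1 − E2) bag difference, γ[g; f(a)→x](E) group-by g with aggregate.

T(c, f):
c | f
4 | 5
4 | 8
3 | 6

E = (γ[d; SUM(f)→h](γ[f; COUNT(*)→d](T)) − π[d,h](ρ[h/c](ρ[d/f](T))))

Subexpression sizes:
  T → 3
  γ[f; COUNT(*)→d](T) → 3
  γ[d; SUM(f)→h](γ[f; COUNT(*)→d](T)) → 1
  T → 3
  ρ[d/f](T) → 3
  ρ[h/c](ρ[d/f](T)) → 3
  π[d,h](ρ[h/c](ρ[d/f](T))) → 3
  (γ[d; SUM(f)→h](γ[f; COUNT(*)→d](T)) − π[d,h](ρ[h/c](ρ[d/f](T)))) → 1

|E| = 1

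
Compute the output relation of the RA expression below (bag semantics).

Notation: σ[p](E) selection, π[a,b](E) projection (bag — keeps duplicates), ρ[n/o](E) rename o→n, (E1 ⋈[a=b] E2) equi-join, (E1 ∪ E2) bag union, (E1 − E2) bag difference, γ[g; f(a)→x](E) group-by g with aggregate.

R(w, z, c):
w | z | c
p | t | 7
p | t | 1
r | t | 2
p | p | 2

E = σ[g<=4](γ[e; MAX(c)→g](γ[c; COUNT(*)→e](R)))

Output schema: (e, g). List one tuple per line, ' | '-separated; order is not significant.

Subexpression sizes:
  R → 4
  γ[c; COUNT(*)→e](R) → 3
  γ[e; MAX(c)→g](γ[c; COUNT(*)→e](R)) → 2
  σ[g<=4](γ[e; MAX(c)→g](γ[c; COUNT(*)→e](R))) → 1

== RESULT ==
e | g
2 | 2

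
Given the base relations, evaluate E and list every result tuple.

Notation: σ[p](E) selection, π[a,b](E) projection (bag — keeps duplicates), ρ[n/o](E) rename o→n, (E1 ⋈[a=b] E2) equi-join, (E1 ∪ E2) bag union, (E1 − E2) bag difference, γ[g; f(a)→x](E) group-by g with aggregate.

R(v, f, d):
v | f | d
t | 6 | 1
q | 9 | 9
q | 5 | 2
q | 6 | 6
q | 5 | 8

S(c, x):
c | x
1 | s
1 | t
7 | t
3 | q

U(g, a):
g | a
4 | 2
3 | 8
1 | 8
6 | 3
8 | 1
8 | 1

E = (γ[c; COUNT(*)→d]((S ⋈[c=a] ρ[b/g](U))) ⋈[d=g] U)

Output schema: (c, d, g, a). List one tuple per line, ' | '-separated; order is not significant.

Row counts bottom-up:
  S → 4
  U → 6
  ρ[b/g](U) → 6
  (S ⋈[c=a] ρ[b/g](U)) → 5
  γ[c; COUNT(*)→d]((S ⋈[c=a] ρ[b/g](U))) → 2
  U → 6
  (γ[c; COUNT(*)→d]((S ⋈[c=a] ρ[b/g](U))) ⋈[d=g] U) → 2

== RESULT ==
c | d | g | a
1 | 4 | 4 | 2
3 | 1 | 1 | 8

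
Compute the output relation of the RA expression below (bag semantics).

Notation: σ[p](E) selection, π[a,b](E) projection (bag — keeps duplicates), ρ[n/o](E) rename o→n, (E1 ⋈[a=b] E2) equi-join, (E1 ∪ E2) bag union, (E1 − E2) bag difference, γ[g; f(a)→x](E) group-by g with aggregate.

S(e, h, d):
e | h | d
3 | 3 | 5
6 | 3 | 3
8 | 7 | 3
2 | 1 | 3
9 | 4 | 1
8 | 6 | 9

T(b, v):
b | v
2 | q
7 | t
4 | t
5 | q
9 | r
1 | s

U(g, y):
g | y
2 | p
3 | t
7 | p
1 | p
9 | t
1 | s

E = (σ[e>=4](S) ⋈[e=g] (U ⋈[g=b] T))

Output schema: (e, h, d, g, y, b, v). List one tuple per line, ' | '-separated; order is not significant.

Row counts bottom-up:
  S → 6
  σ[e>=4](S) → 4
  U → 6
  T → 6
  (U ⋈[g=b] T) → 5
  (σ[e>=4](S) ⋈[e=g] (U ⋈[g=b] T)) → 1

== RESULT ==
e | h | d | g | y | b | v
9 | 4 | 1 | 9 | t | 9 | r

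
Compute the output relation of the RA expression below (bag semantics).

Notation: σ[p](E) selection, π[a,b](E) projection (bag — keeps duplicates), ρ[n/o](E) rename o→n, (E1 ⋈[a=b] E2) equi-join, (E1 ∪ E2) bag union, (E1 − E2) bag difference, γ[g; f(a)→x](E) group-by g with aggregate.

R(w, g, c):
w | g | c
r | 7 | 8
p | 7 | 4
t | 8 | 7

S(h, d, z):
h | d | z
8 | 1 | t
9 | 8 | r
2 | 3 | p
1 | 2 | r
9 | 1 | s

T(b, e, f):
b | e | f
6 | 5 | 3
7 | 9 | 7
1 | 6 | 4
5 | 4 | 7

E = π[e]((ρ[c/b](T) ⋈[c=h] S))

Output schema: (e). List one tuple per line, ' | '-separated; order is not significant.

Per-node cardinality:
  T → 4
  ρ[c/b](T) → 4
  S → 5
  (ρ[c/b](T) ⋈[c=h] S) → 1
  π[e]((ρ[c/b](T) ⋈[c=h] S)) → 1

== RESULT ==
e
6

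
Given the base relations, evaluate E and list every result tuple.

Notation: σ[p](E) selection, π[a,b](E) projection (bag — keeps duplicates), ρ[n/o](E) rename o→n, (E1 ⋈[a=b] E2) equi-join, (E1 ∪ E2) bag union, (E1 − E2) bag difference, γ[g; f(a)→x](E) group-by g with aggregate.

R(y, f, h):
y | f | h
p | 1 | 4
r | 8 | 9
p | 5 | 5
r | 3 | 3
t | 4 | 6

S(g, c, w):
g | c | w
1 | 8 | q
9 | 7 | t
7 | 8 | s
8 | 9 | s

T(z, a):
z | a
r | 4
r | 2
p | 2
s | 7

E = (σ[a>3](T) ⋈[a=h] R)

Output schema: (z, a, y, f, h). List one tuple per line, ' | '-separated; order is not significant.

Per-node cardinality:
  T → 4
  σ[a>3](T) → 2
  R → 5
  (σ[a>3](T) ⋈[a=h] R) → 1

== RESULT ==
z | a | y | f | h
r | 4 | p | 1 | 4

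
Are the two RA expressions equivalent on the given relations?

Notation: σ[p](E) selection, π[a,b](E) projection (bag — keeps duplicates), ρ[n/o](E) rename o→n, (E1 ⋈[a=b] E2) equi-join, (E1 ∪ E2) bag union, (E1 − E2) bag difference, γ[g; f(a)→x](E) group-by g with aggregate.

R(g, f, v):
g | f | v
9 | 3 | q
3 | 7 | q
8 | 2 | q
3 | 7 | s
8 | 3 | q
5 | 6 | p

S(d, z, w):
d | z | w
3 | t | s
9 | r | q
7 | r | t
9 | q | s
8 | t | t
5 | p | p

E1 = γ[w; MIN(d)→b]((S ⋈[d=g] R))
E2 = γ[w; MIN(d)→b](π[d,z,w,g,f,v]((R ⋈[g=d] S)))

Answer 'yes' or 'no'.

E1 row counts bottom-up:
  S → 6
  R → 6
  (S ⋈[d=g] R) → 7
  γ[w; MIN(d)→b]((S ⋈[d=g] R)) → 4
E2 row counts bottom-up:
  R → 6
  S → 6
  (R ⋈[g=d] S) → 7
  π[d,z,w,g,f,v]((R ⋈[g=d] S)) → 7
  γ[w; MIN(d)→b](π[d,z,w,g,f,v]((R ⋈[g=d] S))) → 4

E1 and E2 produce the same multiset:
w | b
p | 5
q | 9
s | 3
t | 8

yes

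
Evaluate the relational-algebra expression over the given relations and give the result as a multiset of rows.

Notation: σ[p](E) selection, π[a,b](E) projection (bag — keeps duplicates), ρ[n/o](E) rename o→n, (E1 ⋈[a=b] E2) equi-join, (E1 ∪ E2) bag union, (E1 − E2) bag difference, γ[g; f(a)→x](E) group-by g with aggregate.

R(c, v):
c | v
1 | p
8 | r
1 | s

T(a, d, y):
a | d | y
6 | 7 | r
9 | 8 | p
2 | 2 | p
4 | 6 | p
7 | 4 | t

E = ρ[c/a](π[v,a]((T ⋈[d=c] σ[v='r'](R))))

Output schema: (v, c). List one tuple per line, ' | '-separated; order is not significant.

Stepwise |·|:
  T → 5
  R → 3
  σ[v='r'](R) → 1
  (T ⋈[d=c] σ[v='r'](R)) → 1
  π[v,a]((T ⋈[d=c] σ[v='r'](R))) → 1
  ρ[c/a](π[v,a]((T ⋈[d=c] σ[v='r'](R)))) → 1

== RESULT ==
v | c
r | 9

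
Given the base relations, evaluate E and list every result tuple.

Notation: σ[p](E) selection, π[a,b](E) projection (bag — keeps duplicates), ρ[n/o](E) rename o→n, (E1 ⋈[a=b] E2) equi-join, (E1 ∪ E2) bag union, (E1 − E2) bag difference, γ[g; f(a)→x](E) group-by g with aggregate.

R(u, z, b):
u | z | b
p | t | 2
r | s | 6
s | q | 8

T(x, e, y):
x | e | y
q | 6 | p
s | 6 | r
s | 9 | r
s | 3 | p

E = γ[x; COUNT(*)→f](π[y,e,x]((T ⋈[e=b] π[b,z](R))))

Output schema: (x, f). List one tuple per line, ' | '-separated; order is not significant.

Row counts bottom-up:
  T → 4
  R → 3
  π[b,z](R) → 3
  (T ⋈[e=b] π[b,z](R)) → 2
  π[y,e,x]((T ⋈[e=b] π[b,z](R))) → 2
  γ[x; COUNT(*)→f](π[y,e,x]((T ⋈[e=b] π[b,z](R)))) → 2

== RESULT ==
x | f
q | 1
s | 1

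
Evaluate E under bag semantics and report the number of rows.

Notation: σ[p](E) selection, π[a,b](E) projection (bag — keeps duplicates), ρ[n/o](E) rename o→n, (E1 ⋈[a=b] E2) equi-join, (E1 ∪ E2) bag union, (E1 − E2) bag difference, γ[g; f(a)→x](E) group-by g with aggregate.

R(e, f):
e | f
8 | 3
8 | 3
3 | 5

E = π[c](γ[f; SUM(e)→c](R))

Stepwise |·|:
  R → 3
  γ[f; SUM(e)→c](R) → 2
  π[c](γ[f; SUM(e)→c](R)) → 2

|E| = 2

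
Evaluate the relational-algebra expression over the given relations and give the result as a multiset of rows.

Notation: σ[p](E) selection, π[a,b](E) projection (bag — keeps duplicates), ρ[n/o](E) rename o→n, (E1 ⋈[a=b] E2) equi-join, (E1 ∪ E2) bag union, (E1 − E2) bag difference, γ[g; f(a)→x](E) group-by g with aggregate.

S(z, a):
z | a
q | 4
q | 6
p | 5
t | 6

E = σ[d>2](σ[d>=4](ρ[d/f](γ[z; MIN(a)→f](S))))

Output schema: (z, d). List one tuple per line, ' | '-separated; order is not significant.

Per-node cardinality:
  S → 4
  γ[z; MIN(a)→f](S) → 3
  ρ[d/f](γ[z; MIN(a)→f](S)) → 3
  σ[d>=4](ρ[d/f](γ[z; MIN(a)→f](S))) → 3
  σ[d>2](σ[d>=4](ρ[d/f](γ[z; MIN(a)→f](S)))) → 3

== RESULT ==
z | d
p | 5
q | 4
t | 6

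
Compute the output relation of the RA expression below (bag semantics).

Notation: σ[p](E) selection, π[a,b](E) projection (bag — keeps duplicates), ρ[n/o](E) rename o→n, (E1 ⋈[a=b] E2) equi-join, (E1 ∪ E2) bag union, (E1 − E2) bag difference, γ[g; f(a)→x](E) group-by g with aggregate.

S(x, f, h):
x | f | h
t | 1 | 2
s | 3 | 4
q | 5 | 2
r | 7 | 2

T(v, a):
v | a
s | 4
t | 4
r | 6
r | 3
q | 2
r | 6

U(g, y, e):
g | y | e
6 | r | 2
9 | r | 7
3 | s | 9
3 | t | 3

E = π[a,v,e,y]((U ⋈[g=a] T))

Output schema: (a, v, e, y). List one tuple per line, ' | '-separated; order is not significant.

Row counts bottom-up:
  U → 4
  T → 6
  (U ⋈[g=a] T) → 4
  π[a,v,e,y]((U ⋈[g=a] T)) → 4

== RESULT ==
a | v | e | y
3 | r | 3 | t
3 | r | 9 | s
6 | r | 2 | r
6 | r | 2 | r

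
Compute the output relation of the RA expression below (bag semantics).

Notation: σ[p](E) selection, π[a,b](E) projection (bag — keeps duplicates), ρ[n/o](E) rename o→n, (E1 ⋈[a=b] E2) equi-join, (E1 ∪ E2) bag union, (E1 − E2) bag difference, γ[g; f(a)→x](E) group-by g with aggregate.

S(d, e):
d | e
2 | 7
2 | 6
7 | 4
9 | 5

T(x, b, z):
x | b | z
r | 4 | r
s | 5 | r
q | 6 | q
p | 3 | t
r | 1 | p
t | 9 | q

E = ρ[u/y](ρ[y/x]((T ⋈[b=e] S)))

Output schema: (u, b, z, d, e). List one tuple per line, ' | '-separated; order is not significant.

Row counts bottom-up:
  T → 6
  S → 4
  (T ⋈[b=e] S) → 3
  ρ[y/x]((T ⋈[b=e] S)) → 3
  ρ[u/y](ρ[y/x]((T ⋈[b=e] S))) → 3

== RESULT ==
u | b | z | d | e
q | 6 | q | 2 | 6
r | 4 | r | 7 | 4
s | 5 | r | 9 | 5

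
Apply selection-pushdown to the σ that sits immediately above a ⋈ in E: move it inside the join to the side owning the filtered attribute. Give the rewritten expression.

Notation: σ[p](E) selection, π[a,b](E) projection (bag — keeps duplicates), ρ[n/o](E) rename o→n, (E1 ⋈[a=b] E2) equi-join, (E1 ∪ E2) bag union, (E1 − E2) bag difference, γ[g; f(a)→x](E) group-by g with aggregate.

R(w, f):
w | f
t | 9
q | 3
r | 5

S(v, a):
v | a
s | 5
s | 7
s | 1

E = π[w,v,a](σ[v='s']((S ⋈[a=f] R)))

σ filters on v, owned by the left side.
E' = π[w,v,a]((σ[v='s'](S) ⋈[a=f] R))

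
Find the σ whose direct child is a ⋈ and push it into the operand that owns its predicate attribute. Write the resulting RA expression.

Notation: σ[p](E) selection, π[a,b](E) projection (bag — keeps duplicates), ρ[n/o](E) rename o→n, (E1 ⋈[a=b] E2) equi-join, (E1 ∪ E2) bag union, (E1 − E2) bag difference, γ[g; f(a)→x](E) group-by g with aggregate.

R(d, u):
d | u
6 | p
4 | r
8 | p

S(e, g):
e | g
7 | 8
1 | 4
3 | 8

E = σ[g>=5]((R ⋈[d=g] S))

σ filters on g, owned by the right side.
E' = (R ⋈[d=g] σ[g>=5](S))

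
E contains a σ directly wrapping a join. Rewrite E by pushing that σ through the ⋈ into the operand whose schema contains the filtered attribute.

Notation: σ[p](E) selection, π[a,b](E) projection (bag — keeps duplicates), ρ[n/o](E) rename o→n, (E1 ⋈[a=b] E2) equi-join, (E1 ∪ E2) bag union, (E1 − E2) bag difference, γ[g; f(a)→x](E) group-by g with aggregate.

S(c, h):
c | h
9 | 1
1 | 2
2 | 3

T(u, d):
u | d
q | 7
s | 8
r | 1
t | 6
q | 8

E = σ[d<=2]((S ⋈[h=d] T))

σ filters on d, owned by the right side.
E' = (S ⋈[h=d] σ[d<=2](T))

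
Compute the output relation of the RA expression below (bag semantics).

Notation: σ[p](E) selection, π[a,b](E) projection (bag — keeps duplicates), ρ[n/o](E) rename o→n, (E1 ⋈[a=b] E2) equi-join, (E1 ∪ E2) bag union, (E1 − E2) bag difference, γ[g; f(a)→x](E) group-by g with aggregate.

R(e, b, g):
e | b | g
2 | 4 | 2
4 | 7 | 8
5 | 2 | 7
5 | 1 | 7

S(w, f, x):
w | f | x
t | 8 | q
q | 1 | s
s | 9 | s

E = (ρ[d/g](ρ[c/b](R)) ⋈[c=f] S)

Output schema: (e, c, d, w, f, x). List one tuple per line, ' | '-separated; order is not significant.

Row counts bottom-up:
  R → 4
  ρ[c/b](R) → 4
  ρ[d/g](ρ[c/b](R)) → 4
  S → 3
  (ρ[d/g](ρ[c/b](R)) ⋈[c=f] S) → 1

== RESULT ==
e | c | d | w | f | x
5 | 1 | 7 | q | 1 | s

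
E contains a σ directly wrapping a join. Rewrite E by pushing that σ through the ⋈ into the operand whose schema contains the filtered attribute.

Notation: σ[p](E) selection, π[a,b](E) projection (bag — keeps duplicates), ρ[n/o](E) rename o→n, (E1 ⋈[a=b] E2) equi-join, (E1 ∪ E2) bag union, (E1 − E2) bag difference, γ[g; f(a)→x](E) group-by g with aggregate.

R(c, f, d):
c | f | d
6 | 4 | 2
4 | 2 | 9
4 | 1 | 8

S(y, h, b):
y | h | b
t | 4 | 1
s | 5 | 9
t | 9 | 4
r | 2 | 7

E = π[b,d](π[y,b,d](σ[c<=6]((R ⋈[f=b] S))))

σ filters on c, owned by the left side.
E' = π[b,d](π[y,b,d]((σ[c<=6](R) ⋈[f=b] S)))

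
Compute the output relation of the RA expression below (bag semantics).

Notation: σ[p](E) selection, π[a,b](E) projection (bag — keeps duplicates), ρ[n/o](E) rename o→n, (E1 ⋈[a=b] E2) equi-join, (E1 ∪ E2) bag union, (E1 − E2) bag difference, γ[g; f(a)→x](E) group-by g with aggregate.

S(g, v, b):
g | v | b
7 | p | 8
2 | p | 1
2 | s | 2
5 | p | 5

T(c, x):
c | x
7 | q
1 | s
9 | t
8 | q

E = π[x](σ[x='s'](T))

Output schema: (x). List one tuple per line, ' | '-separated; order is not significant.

Stepwise |·|:
  T → 4
  σ[x='s'](T) → 1
  π[x](σ[x='s'](T)) → 1

== RESULT ==
x
s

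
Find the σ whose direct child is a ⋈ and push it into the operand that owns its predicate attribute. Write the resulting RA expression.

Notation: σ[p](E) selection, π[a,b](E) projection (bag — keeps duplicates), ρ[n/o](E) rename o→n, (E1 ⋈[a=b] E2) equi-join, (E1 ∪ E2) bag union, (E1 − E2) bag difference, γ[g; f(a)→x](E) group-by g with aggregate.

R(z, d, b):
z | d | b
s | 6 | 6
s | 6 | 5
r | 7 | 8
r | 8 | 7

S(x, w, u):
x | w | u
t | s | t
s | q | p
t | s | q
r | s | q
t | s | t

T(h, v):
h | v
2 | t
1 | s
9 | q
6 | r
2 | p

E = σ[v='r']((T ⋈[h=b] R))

σ filters on v, owned by the left side.
E' = (σ[v='r'](T) ⋈[h=b] R)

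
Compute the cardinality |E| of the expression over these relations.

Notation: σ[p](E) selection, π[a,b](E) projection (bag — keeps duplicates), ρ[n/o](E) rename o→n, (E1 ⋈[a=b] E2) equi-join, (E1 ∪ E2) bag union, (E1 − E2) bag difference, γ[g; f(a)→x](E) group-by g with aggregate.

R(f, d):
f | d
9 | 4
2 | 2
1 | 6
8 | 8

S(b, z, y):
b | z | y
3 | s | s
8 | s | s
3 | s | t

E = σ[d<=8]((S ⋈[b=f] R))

Per-node cardinality:
  S → 3
  R → 4
  (S ⋈[b=f] R) → 1
  σ[d<=8]((S ⋈[b=f] R)) → 1

|E| = 1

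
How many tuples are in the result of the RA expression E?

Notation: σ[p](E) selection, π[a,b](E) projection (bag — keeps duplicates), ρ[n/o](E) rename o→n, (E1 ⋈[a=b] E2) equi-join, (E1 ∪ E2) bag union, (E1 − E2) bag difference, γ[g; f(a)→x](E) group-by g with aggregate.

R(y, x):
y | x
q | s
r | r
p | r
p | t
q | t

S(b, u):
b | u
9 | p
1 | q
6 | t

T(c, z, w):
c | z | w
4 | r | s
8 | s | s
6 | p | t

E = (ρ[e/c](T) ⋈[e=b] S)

Per-node cardinality:
  T → 3
  ρ[e/c](T) → 3
  S → 3
  (ρ[e/c](T) ⋈[e=b] S) → 1

|E| = 1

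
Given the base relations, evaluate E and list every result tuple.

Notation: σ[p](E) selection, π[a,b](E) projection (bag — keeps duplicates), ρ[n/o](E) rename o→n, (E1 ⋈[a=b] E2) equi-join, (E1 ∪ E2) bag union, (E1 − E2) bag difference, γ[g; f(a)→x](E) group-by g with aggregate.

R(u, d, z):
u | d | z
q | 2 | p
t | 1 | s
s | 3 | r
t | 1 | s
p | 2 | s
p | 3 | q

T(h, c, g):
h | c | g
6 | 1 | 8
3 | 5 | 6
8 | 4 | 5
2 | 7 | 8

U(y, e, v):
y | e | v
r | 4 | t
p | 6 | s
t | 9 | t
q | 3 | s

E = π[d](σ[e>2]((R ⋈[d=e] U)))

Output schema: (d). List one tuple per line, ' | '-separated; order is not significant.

Subexpression sizes:
  R → 6
  U → 4
  (R ⋈[d=e] U) → 2
  σ[e>2]((R ⋈[d=e] U)) → 2
  π[d](σ[e>2]((R ⋈[d=e] U))) → 2

== RESULT ==
d
3
3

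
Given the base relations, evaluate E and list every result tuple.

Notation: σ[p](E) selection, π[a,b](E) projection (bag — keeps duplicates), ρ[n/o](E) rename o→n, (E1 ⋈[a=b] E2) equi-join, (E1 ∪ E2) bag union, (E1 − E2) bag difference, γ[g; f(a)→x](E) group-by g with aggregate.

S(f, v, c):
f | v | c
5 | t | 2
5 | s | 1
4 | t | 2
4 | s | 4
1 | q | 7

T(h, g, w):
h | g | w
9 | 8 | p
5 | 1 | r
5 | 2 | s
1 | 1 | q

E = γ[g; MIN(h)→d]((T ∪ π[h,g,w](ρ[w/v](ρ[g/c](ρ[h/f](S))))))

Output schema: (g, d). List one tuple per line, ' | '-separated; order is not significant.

Row counts bottom-up:
  T → 4
  S → 5
  ρ[h/f](S) → 5
  ρ[g/c](ρ[h/f](S)) → 5
  ρ[w/v](ρ[g/c](ρ[h/f](S))) → 5
  π[h,g,w](ρ[w/v](ρ[g/c](ρ[h/f](S)))) → 5
  (T ∪ π[h,g,w](ρ[w/v](ρ[g/c](ρ[h/f](S))))) → 9
  γ[g; MIN(h)→d]((T ∪ π[h,g,w](ρ[w/v](ρ[g/c](ρ[h/f](S)))))) → 5

== RESULT ==
g | d
1 | 1
2 | 4
4 | 4
7 | 1
8 | 9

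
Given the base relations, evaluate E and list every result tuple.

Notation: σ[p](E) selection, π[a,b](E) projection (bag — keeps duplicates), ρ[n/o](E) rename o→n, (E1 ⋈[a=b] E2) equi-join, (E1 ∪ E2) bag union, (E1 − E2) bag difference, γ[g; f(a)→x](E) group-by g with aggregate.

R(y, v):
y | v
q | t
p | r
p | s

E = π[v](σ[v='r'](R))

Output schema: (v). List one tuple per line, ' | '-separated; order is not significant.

Row counts bottom-up:
  R → 3
  σ[v='r'](R) → 1
  π[v](σ[v='r'](R)) → 1

== RESULT ==
v
r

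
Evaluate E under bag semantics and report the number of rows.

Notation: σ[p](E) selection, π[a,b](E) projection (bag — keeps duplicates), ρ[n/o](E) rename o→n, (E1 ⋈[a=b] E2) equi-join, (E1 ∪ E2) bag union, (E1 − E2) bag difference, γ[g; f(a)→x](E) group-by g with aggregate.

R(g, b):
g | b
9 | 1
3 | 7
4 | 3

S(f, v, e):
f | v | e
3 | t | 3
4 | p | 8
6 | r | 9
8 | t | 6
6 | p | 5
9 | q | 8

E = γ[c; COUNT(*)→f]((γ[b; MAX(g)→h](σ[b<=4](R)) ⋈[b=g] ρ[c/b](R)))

Per-node cardinality:
  R → 3
  σ[b<=4](R) → 2
  γ[b; MAX(g)→h](σ[b<=4](R)) → 2
  R → 3
  ρ[c/b](R) → 3
  (γ[b; MAX(g)→h](σ[b<=4](R)) ⋈[b=g] ρ[c/b](R)) → 1
  γ[c; COUNT(*)→f]((γ[b; MAX(g)→h](σ[b<=4](R)) ⋈[b=g] ρ[c/b](R))) → 1

|E| = 1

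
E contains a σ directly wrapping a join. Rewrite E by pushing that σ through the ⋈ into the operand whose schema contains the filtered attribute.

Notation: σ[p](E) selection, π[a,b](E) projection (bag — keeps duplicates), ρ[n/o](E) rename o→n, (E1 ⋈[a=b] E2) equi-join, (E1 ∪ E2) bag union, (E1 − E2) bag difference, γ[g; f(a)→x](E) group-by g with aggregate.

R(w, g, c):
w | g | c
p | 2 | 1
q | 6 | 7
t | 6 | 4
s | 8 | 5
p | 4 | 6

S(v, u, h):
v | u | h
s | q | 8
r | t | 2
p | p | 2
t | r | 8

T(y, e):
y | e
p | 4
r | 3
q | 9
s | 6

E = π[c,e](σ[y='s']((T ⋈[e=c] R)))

σ filters on y, owned by the left side.
E' = π[c,e]((σ[y='s'](T) ⋈[e=c] R))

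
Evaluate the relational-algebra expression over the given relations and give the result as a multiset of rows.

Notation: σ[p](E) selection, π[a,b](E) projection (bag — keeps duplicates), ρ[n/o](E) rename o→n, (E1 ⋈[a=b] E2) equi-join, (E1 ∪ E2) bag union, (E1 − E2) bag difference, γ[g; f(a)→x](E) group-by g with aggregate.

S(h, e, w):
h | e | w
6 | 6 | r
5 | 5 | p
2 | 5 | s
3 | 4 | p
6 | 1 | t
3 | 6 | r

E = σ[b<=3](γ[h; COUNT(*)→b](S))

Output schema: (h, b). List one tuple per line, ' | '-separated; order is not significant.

Subexpression sizes:
  S → 6
  γ[h; COUNT(*)→b](S) → 4
  σ[b<=3](γ[h; COUNT(*)→b](S)) → 4

== RESULT ==
h | b
2 | 1
3 | 2
5 | 1
6 | 2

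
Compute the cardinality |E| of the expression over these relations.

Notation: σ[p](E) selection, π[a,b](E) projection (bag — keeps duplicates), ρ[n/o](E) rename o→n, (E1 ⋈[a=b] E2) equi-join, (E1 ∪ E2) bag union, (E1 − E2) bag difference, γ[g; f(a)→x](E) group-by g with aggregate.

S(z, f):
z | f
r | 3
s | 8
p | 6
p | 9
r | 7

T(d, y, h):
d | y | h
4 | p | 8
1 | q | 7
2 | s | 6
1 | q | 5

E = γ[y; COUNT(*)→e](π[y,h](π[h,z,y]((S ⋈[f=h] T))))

Stepwise |·|:
  S → 5
  T → 4
  (S ⋈[f=h] T) → 3
  π[h,z,y]((S ⋈[f=h] T)) → 3
  π[y,h](π[h,z,y]((S ⋈[f=h] T))) → 3
  γ[y; COUNT(*)→e](π[y,h](π[h,z,y]((S ⋈[f=h] T)))) → 3

|E| = 3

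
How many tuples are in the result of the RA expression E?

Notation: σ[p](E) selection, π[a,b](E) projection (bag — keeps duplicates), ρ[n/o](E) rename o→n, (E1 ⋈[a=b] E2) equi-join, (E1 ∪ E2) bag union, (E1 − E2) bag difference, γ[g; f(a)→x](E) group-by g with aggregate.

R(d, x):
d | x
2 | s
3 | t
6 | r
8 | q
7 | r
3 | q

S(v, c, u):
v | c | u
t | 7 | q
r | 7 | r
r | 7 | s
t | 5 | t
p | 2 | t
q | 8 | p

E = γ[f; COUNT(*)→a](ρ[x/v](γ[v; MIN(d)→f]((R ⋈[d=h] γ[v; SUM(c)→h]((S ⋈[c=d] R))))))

Subexpression sizes:
  R → 6
  S → 6
  R → 6
  (S ⋈[c=d] R) → 5
  γ[v; SUM(c)→h]((S ⋈[c=d] R)) → 4
  (R ⋈[d=h] γ[v; SUM(c)→h]((S ⋈[c=d] R))) → 3
  γ[v; MIN(d)→f]((R ⋈[d=h] γ[v; SUM(c)→h]((S ⋈[c=d] R)))) → 3
  ρ[x/v](γ[v; MIN(d)→f]((R ⋈[d=h] γ[v; SUM(c)→h]((S ⋈[c=d] R))))) → 3
  γ[f; COUNT(*)→a](ρ[x/v](γ[v; MIN(d)→f]((R ⋈[d=h] γ[v; SUM(c)→h]((S ⋈[c=d] R)))))) → 3

|E| = 3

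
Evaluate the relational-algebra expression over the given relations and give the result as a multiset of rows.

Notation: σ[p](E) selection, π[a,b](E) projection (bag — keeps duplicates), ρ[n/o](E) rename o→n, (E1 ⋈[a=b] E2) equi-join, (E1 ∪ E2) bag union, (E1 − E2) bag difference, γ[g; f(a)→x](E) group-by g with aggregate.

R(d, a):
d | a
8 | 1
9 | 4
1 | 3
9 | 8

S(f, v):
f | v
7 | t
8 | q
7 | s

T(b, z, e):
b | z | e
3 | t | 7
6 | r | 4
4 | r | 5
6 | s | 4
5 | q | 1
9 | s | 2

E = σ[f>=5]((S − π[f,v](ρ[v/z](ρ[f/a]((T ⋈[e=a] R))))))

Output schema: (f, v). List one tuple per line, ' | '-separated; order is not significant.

Subexpression sizes:
  S → 3
  T → 6
  R → 4
  (T ⋈[e=a] R) → 3
  ρ[f/a]((T ⋈[e=a] R)) → 3
  ρ[v/z](ρ[f/a]((T ⋈[e=a] R))) → 3
  π[f,v](ρ[v/z](ρ[f/a]((T ⋈[e=a] R)))) → 3
  (S − π[f,v](ρ[v/z](ρ[f/a]((T ⋈[e=a] R))))) → 3
  σ[f>=5]((S − π[f,v](ρ[v/z](ρ[f/a]((T ⋈[e=a] R)))))) → 3

== RESULT ==
f | v
7 | s
7 | t
8 | q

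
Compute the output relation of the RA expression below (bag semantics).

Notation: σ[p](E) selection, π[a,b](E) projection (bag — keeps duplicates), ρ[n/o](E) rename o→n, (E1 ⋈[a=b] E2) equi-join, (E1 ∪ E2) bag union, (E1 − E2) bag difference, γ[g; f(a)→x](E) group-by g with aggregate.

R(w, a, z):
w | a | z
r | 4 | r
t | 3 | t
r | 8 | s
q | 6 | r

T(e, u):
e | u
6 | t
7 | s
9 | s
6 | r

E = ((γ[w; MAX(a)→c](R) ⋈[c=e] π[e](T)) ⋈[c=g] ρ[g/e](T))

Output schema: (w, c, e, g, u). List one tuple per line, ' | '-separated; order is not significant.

Stepwise |·|:
  R → 4
  γ[w; MAX(a)→c](R) → 3
  T → 4
  π[e](T) → 4
  (γ[w; MAX(a)→c](R) ⋈[c=e] π[e](T)) → 2
  T → 4
  ρ[g/e](T) → 4
  ((γ[w; MAX(a)→c](R) ⋈[c=e] π[e](T)) ⋈[c=g] ρ[g/e](T)) → 4

== RESULT ==
w | c | e | g | u
q | 6 | 6 | 6 | r
q | 6 | 6 | 6 | r
q | 6 | 6 | 6 | t
q | 6 | 6 | 6 | t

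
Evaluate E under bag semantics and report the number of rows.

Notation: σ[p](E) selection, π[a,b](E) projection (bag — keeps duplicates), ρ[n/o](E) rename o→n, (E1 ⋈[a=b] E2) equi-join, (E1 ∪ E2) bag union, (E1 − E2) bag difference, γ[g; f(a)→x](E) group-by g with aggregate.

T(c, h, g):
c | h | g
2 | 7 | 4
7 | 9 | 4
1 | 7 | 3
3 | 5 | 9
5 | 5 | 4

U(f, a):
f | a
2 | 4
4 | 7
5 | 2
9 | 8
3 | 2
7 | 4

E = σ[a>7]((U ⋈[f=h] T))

Row counts bottom-up:
  U → 6
  T → 5
  (U ⋈[f=h] T) → 5
  σ[a>7]((U ⋈[f=h] T)) → 1

|E| = 1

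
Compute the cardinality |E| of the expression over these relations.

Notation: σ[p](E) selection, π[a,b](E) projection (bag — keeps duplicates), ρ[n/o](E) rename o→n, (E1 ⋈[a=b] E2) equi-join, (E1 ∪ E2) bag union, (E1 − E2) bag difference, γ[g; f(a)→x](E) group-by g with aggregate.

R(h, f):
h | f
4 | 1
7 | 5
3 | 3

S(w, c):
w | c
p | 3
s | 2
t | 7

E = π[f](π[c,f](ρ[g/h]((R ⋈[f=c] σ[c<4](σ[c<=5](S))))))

Per-node cardinality:
  R → 3
  S → 3
  σ[c<=5](S) → 2
  σ[c<4](σ[c<=5](S)) → 2
  (R ⋈[f=c] σ[c<4](σ[c<=5](S))) → 1
  ρ[g/h]((R ⋈[f=c] σ[c<4](σ[c<=5](S)))) → 1
  π[c,f](ρ[g/h]((R ⋈[f=c] σ[c<4](σ[c<=5](S))))) → 1
  π[f](π[c,f](ρ[g/h]((R ⋈[f=c] σ[c<4](σ[c<=5](S)))))) → 1

|E| = 1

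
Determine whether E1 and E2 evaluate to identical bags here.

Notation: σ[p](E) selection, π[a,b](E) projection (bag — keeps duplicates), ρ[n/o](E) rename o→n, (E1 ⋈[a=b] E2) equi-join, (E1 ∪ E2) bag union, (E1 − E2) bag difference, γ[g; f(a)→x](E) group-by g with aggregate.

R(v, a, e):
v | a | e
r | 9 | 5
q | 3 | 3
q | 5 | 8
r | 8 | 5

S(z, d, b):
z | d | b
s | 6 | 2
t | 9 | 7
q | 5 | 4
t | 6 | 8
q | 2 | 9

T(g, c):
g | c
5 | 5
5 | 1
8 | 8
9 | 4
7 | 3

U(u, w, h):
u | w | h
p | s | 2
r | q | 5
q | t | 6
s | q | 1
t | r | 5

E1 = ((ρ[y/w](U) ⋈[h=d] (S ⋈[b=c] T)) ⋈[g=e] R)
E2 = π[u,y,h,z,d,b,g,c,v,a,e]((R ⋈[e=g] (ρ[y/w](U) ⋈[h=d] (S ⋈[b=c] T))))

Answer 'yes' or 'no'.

E1 subexpression sizes:
  U → 5
  ρ[y/w](U) → 5
  S → 5
  T → 5
  (S ⋈[b=c] T) → 2
  (ρ[y/w](U) ⋈[h=d] (S ⋈[b=c] T)) → 3
  R → 4
  ((ρ[y/w](U) ⋈[h=d] (S ⋈[b=c] T)) ⋈[g=e] R) → 1
E2 subexpression sizes:
  R → 4
  U → 5
  ρ[y/w](U) → 5
  S → 5
  T → 5
  (S ⋈[b=c] T) → 2
  (ρ[y/w](U) ⋈[h=d] (S ⋈[b=c] T)) → 3
  (R ⋈[e=g] (ρ[y/w](U) ⋈[h=d] (S ⋈[b=c] T))) → 1
  π[u,y,h,z,d,b,g,c,v,a,e]((R ⋈[e=g] (ρ[y/w](U) ⋈[h=d] (S ⋈[b=c] T)))) → 1

E1 and E2 produce the same multiset:
u | y | h | z | d | b | g | c | v | a | e
q | t | 6 | t | 6 | 8 | 8 | 8 | q | 5 | 8

yes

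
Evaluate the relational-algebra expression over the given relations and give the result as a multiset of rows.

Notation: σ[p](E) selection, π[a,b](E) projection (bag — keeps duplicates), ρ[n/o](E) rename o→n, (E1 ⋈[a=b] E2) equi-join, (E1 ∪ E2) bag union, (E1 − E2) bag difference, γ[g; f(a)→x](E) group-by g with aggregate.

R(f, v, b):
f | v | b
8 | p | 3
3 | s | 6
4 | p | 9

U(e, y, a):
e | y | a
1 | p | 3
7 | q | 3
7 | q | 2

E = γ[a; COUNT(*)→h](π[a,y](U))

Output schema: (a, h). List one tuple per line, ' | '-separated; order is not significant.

Row counts bottom-up:
  U → 3
  π[a,y](U) → 3
  γ[a; COUNT(*)→h](π[a,y](U)) → 2

== RESULT ==
a | h
2 | 1
3 | 2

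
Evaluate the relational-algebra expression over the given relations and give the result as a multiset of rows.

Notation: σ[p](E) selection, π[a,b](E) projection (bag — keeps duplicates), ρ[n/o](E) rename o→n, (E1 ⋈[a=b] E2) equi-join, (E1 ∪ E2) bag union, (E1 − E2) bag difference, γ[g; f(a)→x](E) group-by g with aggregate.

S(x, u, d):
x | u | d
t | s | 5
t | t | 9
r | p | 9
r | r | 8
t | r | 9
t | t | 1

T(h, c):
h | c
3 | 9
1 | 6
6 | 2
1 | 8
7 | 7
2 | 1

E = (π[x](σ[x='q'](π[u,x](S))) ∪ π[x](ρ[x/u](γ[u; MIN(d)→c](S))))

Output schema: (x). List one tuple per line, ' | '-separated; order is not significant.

Stepwise |·|:
  S → 6
  π[u,x](S) → 6
  σ[x='q'](π[u,x](S)) → 0
  π[x](σ[x='q'](π[u,x](S))) → 0
  S → 6
  γ[u; MIN(d)→c](S) → 4
  ρ[x/u](γ[u; MIN(d)→c](S)) → 4
  π[x](ρ[x/u](γ[u; MIN(d)→c](S))) → 4
  (π[x](σ[x='q'](π[u,x](S))) ∪ π[x](ρ[x/u](γ[u; MIN(d)→c](S)))) → 4

== RESULT ==
x
p
r
s
t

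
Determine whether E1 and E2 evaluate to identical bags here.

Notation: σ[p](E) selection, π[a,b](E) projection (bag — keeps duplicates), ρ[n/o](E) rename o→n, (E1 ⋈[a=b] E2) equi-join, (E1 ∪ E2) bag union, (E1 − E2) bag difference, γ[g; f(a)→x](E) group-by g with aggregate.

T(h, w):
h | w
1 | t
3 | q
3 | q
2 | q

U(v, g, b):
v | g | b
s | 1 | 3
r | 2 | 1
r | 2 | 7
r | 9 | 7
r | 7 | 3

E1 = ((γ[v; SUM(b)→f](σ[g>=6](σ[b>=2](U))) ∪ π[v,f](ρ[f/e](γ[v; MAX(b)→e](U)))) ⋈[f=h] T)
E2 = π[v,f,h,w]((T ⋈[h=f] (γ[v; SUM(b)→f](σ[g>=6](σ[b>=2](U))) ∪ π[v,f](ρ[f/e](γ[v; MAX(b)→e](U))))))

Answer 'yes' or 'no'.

E1 stepwise |·|:
  U → 5
  σ[b>=2](U) → 4
  σ[g>=6](σ[b>=2](U)) → 2
  γ[v; SUM(b)→f](σ[g>=6](σ[b>=2](U))) → 1
  U → 5
  γ[v; MAX(b)→e](U) → 2
  ρ[f/e](γ[v; MAX(b)→e](U)) → 2
  π[v,f](ρ[f/e](γ[v; MAX(b)→e](U))) → 2
  (γ[v; SUM(b)→f](σ[g>=6](σ[b>=2](U))) ∪ π[v,f](ρ[f/e](γ[v; MAX(b)→e](U)))) → 3
  T → 4
  ((γ[v; SUM(b)→f](σ[g>=6](σ[b>=2](U))) ∪ π[v,f](ρ[f/e](γ[v; MAX(b)→e](U)))) ⋈[f=h] T) → 2
E2 stepwise |·|:
  T → 4
  U → 5
  σ[b>=2](U) → 4
  σ[g>=6](σ[b>=2](U)) → 2
  γ[v; SUM(b)→f](σ[g>=6](σ[b>=2](U))) → 1
  U → 5
  γ[v; MAX(b)→e](U) → 2
  ρ[f/e](γ[v; MAX(b)→e](U)) → 2
  π[v,f](ρ[f/e](γ[v; MAX(b)→e](U))) → 2
  (γ[v; SUM(b)→f](σ[g>=6](σ[b>=2](U))) ∪ π[v,f](ρ[f/e](γ[v; MAX(b)→e](U)))) → 3
  (T ⋈[h=f] (γ[v; SUM(b)→f](σ[g>=6](σ[b>=2](U))) ∪ π[v,f](ρ[f/e](γ[v; MAX(b)→e](U))))) → 2
  π[v,f,h,w]((T ⋈[h=f] (γ[v; SUM(b)→f](σ[g>=6](σ[b>=2](U))) ∪ π[v,f](ρ[f/e](γ[v; MAX(b)→e](U)))))) → 2

E1 and E2 produce the same multiset:
v | f | h | w
s | 3 | 3 | q
s | 3 | 3 | q

yes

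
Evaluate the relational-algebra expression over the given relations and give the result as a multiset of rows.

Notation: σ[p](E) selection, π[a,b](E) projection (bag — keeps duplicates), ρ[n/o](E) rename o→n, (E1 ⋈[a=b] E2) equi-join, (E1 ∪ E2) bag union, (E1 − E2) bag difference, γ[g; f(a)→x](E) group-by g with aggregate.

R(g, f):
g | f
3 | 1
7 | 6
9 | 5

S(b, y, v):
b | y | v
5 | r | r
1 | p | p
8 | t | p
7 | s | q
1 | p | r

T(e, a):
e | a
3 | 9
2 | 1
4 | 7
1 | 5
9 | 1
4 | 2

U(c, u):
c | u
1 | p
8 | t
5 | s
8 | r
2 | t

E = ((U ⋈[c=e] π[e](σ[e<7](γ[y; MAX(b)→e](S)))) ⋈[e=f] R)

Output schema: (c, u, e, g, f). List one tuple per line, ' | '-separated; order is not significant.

Stepwise |·|:
  U → 5
  S → 5
  γ[y; MAX(b)→e](S) → 4
  σ[e<7](γ[y; MAX(b)→e](S)) → 2
  π[e](σ[e<7](γ[y; MAX(b)→e](S))) → 2
  (U ⋈[c=e] π[e](σ[e<7](γ[y; MAX(b)→e](S)))) → 2
  R → 3
  ((U ⋈[c=e] π[e](σ[e<7](γ[y; MAX(b)→e](S)))) ⋈[e=f] R) → 2

== RESULT ==
c | u | e | g | f
1 | p | 1 | 3 | 1
5 | s | 5 | 9 | 5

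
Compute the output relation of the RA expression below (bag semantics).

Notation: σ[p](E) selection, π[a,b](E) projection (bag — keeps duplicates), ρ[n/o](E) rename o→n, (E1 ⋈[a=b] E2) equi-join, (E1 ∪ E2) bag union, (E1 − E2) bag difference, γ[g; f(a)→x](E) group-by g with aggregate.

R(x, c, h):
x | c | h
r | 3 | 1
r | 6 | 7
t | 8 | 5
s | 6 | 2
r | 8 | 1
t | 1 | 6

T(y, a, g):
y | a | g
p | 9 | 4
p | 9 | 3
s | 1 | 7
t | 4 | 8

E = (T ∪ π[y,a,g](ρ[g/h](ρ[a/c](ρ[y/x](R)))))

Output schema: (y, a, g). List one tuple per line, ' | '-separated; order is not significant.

Per-node cardinality:
  T → 4
  R → 6
  ρ[y/x](R) → 6
  ρ[a/c](ρ[y/x](R)) → 6
  ρ[g/h](ρ[a/c](ρ[y/x](R))) → 6
  π[y,a,g](ρ[g/h](ρ[a/c](ρ[y/x](R)))) → 6
  (T ∪ π[y,a,g](ρ[g/h](ρ[a/c](ρ[y/x](R))))) → 10

== RESULT ==
y | a | g
p | 9 | 3
p | 9 | 4
r | 3 | 1
r | 6 | 7
r | 8 | 1
s | 1 | 7
s | 6 | 2
t | 1 | 6
t | 4 | 8
t | 8 | 5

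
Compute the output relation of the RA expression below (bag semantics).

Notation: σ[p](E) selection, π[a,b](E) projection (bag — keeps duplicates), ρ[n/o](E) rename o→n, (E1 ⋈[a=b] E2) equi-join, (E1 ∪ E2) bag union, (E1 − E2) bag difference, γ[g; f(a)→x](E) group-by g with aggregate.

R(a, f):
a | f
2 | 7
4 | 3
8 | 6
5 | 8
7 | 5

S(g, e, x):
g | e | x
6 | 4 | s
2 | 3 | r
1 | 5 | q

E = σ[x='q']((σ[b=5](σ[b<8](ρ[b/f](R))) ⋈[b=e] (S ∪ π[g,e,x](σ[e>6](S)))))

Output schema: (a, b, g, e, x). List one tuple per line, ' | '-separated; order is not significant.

Row counts bottom-up:
  R → 5
  ρ[b/f](R) → 5
  σ[b<8](ρ[b/f](R)) → 4
  σ[b=5](σ[b<8](ρ[b/f](R))) → 1
  S → 3
  S → 3
  σ[e>6](S) → 0
  π[g,e,x](σ[e>6](S)) → 0
  (S ∪ π[g,e,x](σ[e>6](S))) → 3
  (σ[b=5](σ[b<8](ρ[b/f](R))) ⋈[b=e] (S ∪ π[g,e,x](σ[e>6](S)))) → 1
  σ[x='q']((σ[b=5](σ[b<8](ρ[b/f](R))) ⋈[b=e] (S ∪ π[g,e,x](σ[e>6](S))))) → 1

== RESULT ==
a | b | g | e | x
7 | 5 | 1 | 5 | q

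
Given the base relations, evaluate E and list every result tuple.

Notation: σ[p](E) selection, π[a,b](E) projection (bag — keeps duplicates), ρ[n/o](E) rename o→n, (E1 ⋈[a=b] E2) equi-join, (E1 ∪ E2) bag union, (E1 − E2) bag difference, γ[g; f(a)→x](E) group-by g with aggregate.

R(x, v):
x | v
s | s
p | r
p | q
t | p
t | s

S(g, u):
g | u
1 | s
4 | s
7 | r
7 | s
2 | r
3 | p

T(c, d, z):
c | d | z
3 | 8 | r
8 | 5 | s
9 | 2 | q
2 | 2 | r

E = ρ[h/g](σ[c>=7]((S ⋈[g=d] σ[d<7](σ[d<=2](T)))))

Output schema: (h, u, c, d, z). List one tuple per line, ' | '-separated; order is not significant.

Per-node cardinality:
  S → 6
  T → 4
  σ[d<=2](T) → 2
  σ[d<7](σ[d<=2](T)) → 2
  (S ⋈[g=d] σ[d<7](σ[d<=2](T))) → 2
  σ[c>=7]((S ⋈[g=d] σ[d<7](σ[d<=2](T)))) → 1
  ρ[h/g](σ[c>=7]((S ⋈[g=d] σ[d<7](σ[d<=2](T))))) → 1

== RESULT ==
h | u | c | d | z
2 | r | 9 | 2 | q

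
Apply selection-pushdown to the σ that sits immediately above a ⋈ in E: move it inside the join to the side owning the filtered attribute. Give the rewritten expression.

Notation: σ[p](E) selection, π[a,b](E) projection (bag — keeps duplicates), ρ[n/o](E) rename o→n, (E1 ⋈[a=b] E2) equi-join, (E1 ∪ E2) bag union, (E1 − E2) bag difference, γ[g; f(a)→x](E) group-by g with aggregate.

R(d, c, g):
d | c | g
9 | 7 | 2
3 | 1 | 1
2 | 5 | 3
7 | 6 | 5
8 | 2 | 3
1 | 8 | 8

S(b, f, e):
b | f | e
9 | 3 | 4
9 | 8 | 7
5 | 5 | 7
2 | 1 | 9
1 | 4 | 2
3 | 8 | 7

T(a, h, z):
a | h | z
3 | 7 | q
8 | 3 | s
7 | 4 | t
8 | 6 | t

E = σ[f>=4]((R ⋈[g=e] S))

σ filters on f, owned by the right side.
E' = (R ⋈[g=e] σ[f>=4](S))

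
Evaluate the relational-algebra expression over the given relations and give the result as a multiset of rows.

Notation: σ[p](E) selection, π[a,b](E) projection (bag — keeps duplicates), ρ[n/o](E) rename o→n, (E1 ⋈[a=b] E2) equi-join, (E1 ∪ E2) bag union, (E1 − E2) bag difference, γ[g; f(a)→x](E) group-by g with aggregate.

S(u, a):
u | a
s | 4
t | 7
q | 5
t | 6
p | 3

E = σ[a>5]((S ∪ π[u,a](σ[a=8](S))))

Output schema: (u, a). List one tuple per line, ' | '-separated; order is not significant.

Subexpression sizes:
  S → 5
  S → 5
  σ[a=8](S) → 0
  π[u,a](σ[a=8](S)) → 0
  (S ∪ π[u,a](σ[a=8](S))) → 5
  σ[a>5]((S ∪ π[u,a](σ[a=8](S)))) → 2

== RESULT ==
u | a
t | 6
t | 7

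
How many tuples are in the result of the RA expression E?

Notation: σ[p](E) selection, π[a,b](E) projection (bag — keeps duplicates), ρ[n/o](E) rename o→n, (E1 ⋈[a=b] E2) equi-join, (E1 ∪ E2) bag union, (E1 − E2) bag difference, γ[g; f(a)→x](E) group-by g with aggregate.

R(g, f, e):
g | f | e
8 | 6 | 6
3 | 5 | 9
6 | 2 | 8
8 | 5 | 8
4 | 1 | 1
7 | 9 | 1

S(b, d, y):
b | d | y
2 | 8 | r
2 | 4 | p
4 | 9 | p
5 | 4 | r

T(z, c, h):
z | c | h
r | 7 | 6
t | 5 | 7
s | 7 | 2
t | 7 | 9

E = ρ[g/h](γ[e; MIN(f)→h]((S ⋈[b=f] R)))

Stepwise |·|:
  S → 4
  R → 6
  (S ⋈[b=f] R) → 4
  γ[e; MIN(f)→h]((S ⋈[b=f] R)) → 2
  ρ[g/h](γ[e; MIN(f)→h]((S ⋈[b=f] R))) → 2

|E| = 2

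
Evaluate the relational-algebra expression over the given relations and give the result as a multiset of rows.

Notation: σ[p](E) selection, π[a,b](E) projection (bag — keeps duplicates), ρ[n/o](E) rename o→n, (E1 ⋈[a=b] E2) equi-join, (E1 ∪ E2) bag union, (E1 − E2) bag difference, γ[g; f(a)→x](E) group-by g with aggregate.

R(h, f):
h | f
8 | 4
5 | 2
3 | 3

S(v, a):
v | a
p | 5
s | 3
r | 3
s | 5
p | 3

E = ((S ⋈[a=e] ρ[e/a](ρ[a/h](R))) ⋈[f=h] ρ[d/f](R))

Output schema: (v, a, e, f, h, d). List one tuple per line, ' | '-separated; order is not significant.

Subexpression sizes:
  S → 5
  R → 3
  ρ[a/h](R) → 3
  ρ[e/a](ρ[a/h](R)) → 3
  (S ⋈[a=e] ρ[e/a](ρ[a/h](R))) → 5
  R → 3
  ρ[d/f](R) → 3
  ((S ⋈[a=e] ρ[e/a](ρ[a/h](R))) ⋈[f=h] ρ[d/f](R)) → 3

== RESULT ==
v | a | e | f | h | d
p | 3 | 3 | 3 | 3 | 3
r | 3 | 3 | 3 | 3 | 3
s | 3 | 3 | 3 | 3 | 3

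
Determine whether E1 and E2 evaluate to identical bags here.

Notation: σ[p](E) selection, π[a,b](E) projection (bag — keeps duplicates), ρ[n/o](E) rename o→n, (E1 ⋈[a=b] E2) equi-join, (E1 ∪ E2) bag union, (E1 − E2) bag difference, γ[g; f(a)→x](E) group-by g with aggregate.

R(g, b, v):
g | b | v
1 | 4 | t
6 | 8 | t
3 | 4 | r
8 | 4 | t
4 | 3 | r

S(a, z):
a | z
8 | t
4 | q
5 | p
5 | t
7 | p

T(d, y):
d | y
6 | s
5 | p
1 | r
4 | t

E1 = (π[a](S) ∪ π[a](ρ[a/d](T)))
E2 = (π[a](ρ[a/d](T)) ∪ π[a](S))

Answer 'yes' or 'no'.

E1 stepwise |·|:
  S → 5
  π[a](S) → 5
  T → 4
  ρ[a/d](T) → 4
  π[a](ρ[a/d](T)) → 4
  (π[a](S) ∪ π[a](ρ[a/d](T))) → 9
E2 stepwise |·|:
  T → 4
  ρ[a/d](T) → 4
  π[a](ρ[a/d](T)) → 4
  S → 5
  π[a](S) → 5
  (π[a](ρ[a/d](T)) ∪ π[a](S)) → 9

E1 and E2 produce the same multiset:
a
1
4
4
5
5
5
6
7
8

yes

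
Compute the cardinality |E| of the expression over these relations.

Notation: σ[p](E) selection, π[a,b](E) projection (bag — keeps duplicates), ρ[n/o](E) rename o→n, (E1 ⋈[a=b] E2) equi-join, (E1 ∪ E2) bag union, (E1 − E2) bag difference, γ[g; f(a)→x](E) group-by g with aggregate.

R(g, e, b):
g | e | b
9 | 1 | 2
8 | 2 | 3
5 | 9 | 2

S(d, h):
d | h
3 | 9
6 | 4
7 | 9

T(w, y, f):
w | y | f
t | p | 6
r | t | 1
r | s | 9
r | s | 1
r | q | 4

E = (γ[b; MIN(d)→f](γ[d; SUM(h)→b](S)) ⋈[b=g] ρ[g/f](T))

Row counts bottom-up:
  S → 3
  γ[d; SUM(h)→b](S) → 3
  γ[b; MIN(d)→f](γ[d; SUM(h)→b](S)) → 2
  T → 5
  ρ[g/f](T) → 5
  (γ[b; MIN(d)→f](γ[d; SUM(h)→b](S)) ⋈[b=g] ρ[g/f](T)) → 2

|E| = 2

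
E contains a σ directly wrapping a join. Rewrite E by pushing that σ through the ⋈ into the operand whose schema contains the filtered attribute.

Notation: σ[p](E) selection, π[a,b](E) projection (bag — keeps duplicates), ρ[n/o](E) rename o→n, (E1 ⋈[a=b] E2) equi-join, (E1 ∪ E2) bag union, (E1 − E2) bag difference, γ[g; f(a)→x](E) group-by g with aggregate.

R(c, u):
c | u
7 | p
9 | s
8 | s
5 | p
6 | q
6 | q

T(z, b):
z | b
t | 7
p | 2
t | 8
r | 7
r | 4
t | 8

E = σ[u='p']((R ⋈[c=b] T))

σ filters on u, owned by the left side.
E' = (σ[u='p'](R) ⋈[c=b] T)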